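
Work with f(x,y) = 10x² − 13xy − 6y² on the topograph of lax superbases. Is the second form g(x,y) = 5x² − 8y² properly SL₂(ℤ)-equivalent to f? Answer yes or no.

D₁ = 409, D₂ = 160
discriminants differ ⇒ not SL₂(ℤ)-equivalent

no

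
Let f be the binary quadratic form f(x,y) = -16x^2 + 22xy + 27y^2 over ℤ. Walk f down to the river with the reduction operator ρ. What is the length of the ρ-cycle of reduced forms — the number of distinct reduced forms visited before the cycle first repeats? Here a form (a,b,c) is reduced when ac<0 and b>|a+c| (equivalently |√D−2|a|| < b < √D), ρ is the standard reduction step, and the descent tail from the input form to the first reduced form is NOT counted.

D = 2212, ⌊√D⌋ = 47
river: ρ → (27,32,-11)
river: ρ → (-11,34,24)
river: ρ → (24,14,-21)
river: ρ → (-21,28,17)
river: ρ → (17,40,-9)
river: ρ → (-9,32,33)
river: ρ → (33,34,-8)
river: ρ → (-8,46,3)
river: ρ → (3,44,-23)
river: ρ → (-23,2,24)
river: ρ → (24,46,-1)
river: ρ → (-1,46,24)
river: ρ → (24,2,-23)
river: ρ → (-23,44,3)
river: ρ → (3,46,-8)
river: ρ → (-8,34,33)
river: ρ → (33,32,-9)
river: ρ → (-9,40,17)
river: ρ → (17,28,-21)
river: ρ → (-21,14,24)
river: ρ → (24,34,-11)
river: ρ → (-11,32,27)
river: ρ → (27,22,-16)
river: ρ → (-16,42,7)
river: ρ → (7,42,-16)
river: ρ → (-16,22,27)
ρ-cycle length = 26 (tail of 0 descent steps not counted)

26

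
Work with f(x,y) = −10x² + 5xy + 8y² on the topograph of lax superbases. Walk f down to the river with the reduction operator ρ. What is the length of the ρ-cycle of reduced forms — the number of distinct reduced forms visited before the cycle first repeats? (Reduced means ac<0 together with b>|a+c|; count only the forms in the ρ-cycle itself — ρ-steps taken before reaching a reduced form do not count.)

D = 345, ⌊√D⌋ = 18
river: ρ → (8,11,-7)
river: ρ → (-7,17,2)
river: ρ → (2,15,-15)
river: ρ → (-15,15,2)
river: ρ → (2,17,-7)
river: ρ → (-7,11,8)
river: ρ → (8,5,-10)
river: ρ → (-10,15,3)
river: ρ → (3,15,-10)
river: ρ → (-10,5,8)
ρ-cycle length = 10 (tail of 0 descent steps not counted)

10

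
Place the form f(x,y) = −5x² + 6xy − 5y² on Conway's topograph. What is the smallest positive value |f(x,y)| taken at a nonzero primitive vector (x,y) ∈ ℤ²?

translate: b→4 (≡-6 mod 10), so (5,-6,5)→(5,4,4)
flip: (5,4,4)→(4,-4,5)
translate: b→4 (≡-4 mod 8), so (4,-4,5)→(4,4,5)
reduced (well bottom): (4,4,5) with a≤c, −a<b≤a
well minimum |f| = |-4| = 4 (negative-definite)

4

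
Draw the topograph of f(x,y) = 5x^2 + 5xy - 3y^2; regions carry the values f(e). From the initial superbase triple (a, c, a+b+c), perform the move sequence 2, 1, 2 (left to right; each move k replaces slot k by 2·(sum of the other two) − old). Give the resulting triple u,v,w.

start (5,-3,7) = (f(1,0),f(0,1),f(1,1))
replace slot 2: 2·(5+7) − (-3) = 27 → (5,27,7)
replace slot 1: 2·(27+7) − 5 = 63 → (63,27,7)
replace slot 2: 2·(63+7) − 27 = 113 → (63,113,7)

63,113,7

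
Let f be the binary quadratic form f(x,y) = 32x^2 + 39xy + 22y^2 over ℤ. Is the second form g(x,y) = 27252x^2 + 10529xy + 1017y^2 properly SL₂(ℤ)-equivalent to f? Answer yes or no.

D₁ = -1295, D₂ = -1295
f: translate: b→-25 (≡39 mod 64), so (32,39,22)→(32,-25,15)
f: flip: (32,-25,15)→(15,25,32)
f: translate: b→-5 (≡25 mod 30), so (15,25,32)→(15,-5,22)
f: reduced (well bottom): (15,-5,22) with a≤c, −a<b≤a
g: flip: (27252,10529,1017)→(1017,-10529,27252)
g: translate: b→-359 (≡-10529 mod 2034), so (1017,-10529,27252)→(1017,-359,32)
g: flip: (1017,-359,32)→(32,359,1017)
g: translate: b→-25 (≡359 mod 64), so (32,359,1017)→(32,-25,15)
g: flip: (32,-25,15)→(15,25,32)
g: translate: b→-5 (≡25 mod 30), so (15,25,32)→(15,-5,22)
g: reduced (well bottom): (15,-5,22) with a≤c, −a<b≤a
reduced forms (15, -5, 22) vs (15, -5, 22) ⇒ equivalent

yes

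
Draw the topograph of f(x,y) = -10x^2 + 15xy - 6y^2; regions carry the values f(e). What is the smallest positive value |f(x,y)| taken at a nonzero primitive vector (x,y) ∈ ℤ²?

translate: b→5 (≡-15 mod 20), so (10,-15,6)→(10,5,1)
flip: (10,5,1)→(1,-5,10)
translate: b→1 (≡-5 mod 2), so (1,-5,10)→(1,1,4)
reduced (well bottom): (1,1,4) with a≤c, −a<b≤a
well minimum |f| = |-1| = 1 (negative-definite)

1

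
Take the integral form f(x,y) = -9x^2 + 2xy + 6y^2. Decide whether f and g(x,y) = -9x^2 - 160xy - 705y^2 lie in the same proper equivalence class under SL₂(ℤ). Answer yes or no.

D₁ = 220, D₂ = 220
river cycle of f (length 4): (6, 10, -5), (-5, 10, 6), (6, 14, -1), (-1, 14, 6)
river cycle of g (length 4): (6, 10, -5), (-5, 10, 6), (6, 14, -1), (-1, 14, 6)
cycles coincide ⇒ equivalent

yes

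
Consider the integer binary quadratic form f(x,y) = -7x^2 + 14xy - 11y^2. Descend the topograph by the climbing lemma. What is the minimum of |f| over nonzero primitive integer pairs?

translate: b→0 (≡-14 mod 14), so (7,-14,11)→(7,0,4)
flip: (7,0,4)→(4,0,7)
reduced (well bottom): (4,0,7) with a≤c, −a<b≤a
well minimum |f| = |-4| = 4 (negative-definite)

4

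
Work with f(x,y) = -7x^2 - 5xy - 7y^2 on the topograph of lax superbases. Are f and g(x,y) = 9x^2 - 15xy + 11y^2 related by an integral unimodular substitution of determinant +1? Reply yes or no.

D₁ = -171, D₂ = -171
f is negative-definite; reduce −f:
−f: reduced (well bottom): (7,5,7) with a≤c, −a<b≤a
flip sign back: reduced form of f is (-7,-5,-7)
g: translate: b→3 (≡-15 mod 18), so (9,-15,11)→(9,3,5)
g: flip: (9,3,5)→(5,-3,9)
g: reduced (well bottom): (5,-3,9) with a≤c, −a<b≤a
reduced forms (-7, -5, -7) vs (5, -3, 9) ⇒ inequivalent

no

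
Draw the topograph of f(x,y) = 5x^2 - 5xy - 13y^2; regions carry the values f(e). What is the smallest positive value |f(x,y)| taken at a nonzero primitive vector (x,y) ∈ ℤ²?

descent: ρ → (-13,5,5)
descent: ρ → (5,15,-3)  [lands on river]
river: ρ → (-3,15,5)
closes: descent 2, river 2
min |a| on river = 3

3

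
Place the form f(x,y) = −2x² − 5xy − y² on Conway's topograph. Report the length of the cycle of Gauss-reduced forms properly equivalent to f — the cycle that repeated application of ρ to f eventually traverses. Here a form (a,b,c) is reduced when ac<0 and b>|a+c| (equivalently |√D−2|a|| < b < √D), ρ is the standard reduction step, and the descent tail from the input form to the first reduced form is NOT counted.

D = 17, ⌊√D⌋ = 4
descent: ρ → (-1,3,2)  [lands on river]
river: ρ → (2,1,-2)
river: ρ → (-2,3,1)
river: ρ → (1,3,-2)
river: ρ → (-2,1,2)
river: ρ → (2,3,-1)
ρ-cycle length = 6 (tail of 1 descent step not counted)

6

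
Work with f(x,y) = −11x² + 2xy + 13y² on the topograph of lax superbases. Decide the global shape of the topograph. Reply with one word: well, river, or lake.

D = b²−4ac = 2² − 4·(-11)·13 = 576
D = 24² is a perfect square ⇒ form factors over ℤ ⇒ lakes

lake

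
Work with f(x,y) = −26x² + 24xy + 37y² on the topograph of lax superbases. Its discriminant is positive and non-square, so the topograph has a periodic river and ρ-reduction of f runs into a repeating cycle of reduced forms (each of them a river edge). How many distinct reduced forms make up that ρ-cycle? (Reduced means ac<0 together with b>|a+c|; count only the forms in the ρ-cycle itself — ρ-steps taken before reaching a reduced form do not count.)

D = 4424, ⌊√D⌋ = 66
river: ρ → (37,50,-13)
river: ρ → (-13,54,29)
river: ρ → (29,62,-5)
river: ρ → (-5,58,53)
river: ρ → (53,48,-10)
river: ρ → (-10,52,43)
river: ρ → (43,34,-19)
river: ρ → (-19,42,35)
river: ρ → (35,28,-26)
river: ρ → (-26,24,37)
ρ-cycle length = 10 (tail of 0 descent steps not counted)

10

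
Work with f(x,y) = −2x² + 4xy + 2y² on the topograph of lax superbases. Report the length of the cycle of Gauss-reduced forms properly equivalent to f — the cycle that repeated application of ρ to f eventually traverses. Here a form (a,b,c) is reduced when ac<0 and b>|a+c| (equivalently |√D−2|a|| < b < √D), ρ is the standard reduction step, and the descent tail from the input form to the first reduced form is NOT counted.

D = 32, ⌊√D⌋ = 5
river: ρ → (2,4,-2)
river: ρ → (-2,4,2)
ρ-cycle length = 2 (tail of 0 descent steps not counted)

2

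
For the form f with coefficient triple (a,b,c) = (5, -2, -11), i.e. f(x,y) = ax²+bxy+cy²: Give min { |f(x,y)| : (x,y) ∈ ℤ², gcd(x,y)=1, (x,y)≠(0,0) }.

descent: ρ → (-11,2,5)
descent: ρ → (5,8,-8)  [lands on river]
river: ρ → (-8,8,5)
river: ρ → (5,12,-4)
river: ρ → (-4,12,5)
closes: descent 2, river 4
min |a| on river = 4

4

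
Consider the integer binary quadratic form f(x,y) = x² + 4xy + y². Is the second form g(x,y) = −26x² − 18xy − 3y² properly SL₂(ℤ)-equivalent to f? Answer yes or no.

D₁ = 12, D₂ = 12
river cycle of f (length 2): (1, 2, -2), (-2, 2, 1)
river cycle of g (length 2): (1, 2, -2), (-2, 2, 1)
cycles coincide ⇒ equivalent

yes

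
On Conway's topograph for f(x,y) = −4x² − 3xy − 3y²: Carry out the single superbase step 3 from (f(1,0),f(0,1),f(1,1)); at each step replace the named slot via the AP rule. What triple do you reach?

start (-4,-3,-10) = (f(1,0),f(0,1),f(1,1))
replace slot 3: 2·((-4)+(-3)) − (-10) = -4 → (-4,-3,-4)

-4,-3,-4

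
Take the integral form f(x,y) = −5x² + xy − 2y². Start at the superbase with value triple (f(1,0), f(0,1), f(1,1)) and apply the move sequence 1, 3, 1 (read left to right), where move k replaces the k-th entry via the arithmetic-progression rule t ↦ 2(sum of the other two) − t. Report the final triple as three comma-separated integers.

start (-5,-2,-6) = (f(1,0),f(0,1),f(1,1))
replace slot 1: 2·((-2)+(-6)) − (-5) = -11 → (-11,-2,-6)
replace slot 3: 2·((-11)+(-2)) − (-6) = -20 → (-11,-2,-20)
replace slot 1: 2·((-2)+(-20)) − (-11) = -33 → (-33,-2,-20)

-33,-2,-20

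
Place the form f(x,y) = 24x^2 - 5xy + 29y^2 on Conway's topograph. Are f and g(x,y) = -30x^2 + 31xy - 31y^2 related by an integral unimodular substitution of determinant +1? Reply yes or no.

D₁ = -2759, D₂ = -2759
f: reduced (well bottom): (24,-5,29) with a≤c, −a<b≤a
g is negative-definite; reduce −g:
−g: translate: b→29 (≡-31 mod 60), so (30,-31,31)→(30,29,30)
−g: reduced (well bottom): (30,29,30) with a≤c, −a<b≤a
flip sign back: reduced form of g is (-30,-29,-30)
reduced forms (24, -5, 29) vs (-30, -29, -30) ⇒ inequivalent

no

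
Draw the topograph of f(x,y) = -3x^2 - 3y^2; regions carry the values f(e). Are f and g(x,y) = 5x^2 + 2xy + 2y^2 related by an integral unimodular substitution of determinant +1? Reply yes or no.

D₁ = -36, D₂ = -36
f is negative-definite; reduce −f:
−f: reduced (well bottom): (3,0,3) with a≤c, −a<b≤a
flip sign back: reduced form of f is (-3,0,-3)
g: flip: (5,2,2)→(2,-2,5)
g: translate: b→2 (≡-2 mod 4), so (2,-2,5)→(2,2,5)
g: reduced (well bottom): (2,2,5) with a≤c, −a<b≤a
reduced forms (-3, 0, -3) vs (2, 2, 5) ⇒ inequivalent

no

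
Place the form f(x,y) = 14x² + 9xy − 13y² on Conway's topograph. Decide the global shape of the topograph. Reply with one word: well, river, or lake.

D = b²−4ac = 9² − 4·14·(-13) = 809
D > 0 non-square ⇒ indefinite ⇒ periodic river

river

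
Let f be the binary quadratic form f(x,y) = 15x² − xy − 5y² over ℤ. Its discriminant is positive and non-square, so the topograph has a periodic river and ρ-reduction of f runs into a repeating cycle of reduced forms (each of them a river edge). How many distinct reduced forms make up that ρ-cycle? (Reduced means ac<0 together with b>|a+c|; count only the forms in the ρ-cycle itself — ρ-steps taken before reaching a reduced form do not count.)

D = 301, ⌊√D⌋ = 17
descent: ρ → (-5,11,9)  [lands on river]
river: ρ → (9,7,-7)
river: ρ → (-7,7,9)
river: ρ → (9,11,-5)
river: ρ → (-5,9,11)
river: ρ → (11,13,-3)
river: ρ → (-3,17,1)
river: ρ → (1,17,-3)
river: ρ → (-3,13,11)
river: ρ → (11,9,-5)
ρ-cycle length = 10 (tail of 1 descent step not counted)

10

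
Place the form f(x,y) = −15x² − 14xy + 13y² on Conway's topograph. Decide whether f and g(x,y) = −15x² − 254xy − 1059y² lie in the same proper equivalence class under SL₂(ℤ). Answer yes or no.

D₁ = 976, D₂ = 976
river cycle of f (length 26): (13, 14, -15), (-15, 16, 12), (12, 8, -19), (-19, 30, 1), (1, 30, -19), (-19, 8, 12), (12, 16, -15), (-15, 14, 13), (13, 12, -16), (-16, 20, 9), … (16 more)
river cycle of g (length 26): (-15, 16, 12), (12, 8, -19), (-19, 30, 1), (1, 30, -19), (-19, 8, 12), (12, 16, -15), (-15, 14, 13), (13, 12, -16), (-16, 20, 9), (9, 16, -20), … (16 more)
cycles coincide ⇒ equivalent

yes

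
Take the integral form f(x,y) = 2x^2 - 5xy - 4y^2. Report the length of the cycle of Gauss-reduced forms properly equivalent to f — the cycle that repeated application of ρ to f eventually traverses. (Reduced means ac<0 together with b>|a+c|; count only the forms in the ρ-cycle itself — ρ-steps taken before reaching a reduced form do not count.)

D = 57, ⌊√D⌋ = 7
descent: ρ → (-4,5,2)  [lands on river]
river: ρ → (2,7,-1)
river: ρ → (-1,7,2)
river: ρ → (2,5,-4)
river: ρ → (-4,3,3)
river: ρ → (3,3,-4)
ρ-cycle length = 6 (tail of 1 descent step not counted)

6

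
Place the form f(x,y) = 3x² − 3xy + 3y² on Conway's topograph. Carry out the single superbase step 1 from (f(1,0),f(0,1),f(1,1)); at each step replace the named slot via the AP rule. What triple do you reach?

start (3,3,3) = (f(1,0),f(0,1),f(1,1))
replace slot 1: 2·(3+3) − 3 = 9 → (9,3,3)

9,3,3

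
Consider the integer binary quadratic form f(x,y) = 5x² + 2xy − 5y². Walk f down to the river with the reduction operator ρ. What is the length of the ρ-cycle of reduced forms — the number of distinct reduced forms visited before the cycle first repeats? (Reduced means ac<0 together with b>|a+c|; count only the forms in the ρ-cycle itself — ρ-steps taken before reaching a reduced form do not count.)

D = 104, ⌊√D⌋ = 10
river: ρ → (-5,8,2)
river: ρ → (2,8,-5)
river: ρ → (-5,2,5)
river: ρ → (5,8,-2)
river: ρ → (-2,8,5)
river: ρ → (5,2,-5)
ρ-cycle length = 6 (tail of 0 descent steps not counted)

6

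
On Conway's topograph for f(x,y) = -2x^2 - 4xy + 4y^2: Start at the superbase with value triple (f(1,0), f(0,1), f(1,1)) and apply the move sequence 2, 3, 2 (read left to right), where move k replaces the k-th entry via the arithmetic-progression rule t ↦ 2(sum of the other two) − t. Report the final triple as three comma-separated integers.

start (-2,4,-2) = (f(1,0),f(0,1),f(1,1))
replace slot 2: 2·((-2)+(-2)) − 4 = -12 → (-2,-12,-2)
replace slot 3: 2·((-2)+(-12)) − (-2) = -26 → (-2,-12,-26)
replace slot 2: 2·((-2)+(-26)) − (-12) = -44 → (-2,-44,-26)

-2,-44,-26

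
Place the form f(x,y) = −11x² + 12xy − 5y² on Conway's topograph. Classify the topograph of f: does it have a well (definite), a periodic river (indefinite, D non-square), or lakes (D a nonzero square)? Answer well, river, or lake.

D = b²−4ac = 12² − 4·(-11)·(-5) = -76
D < 0 ⇒ definite ⇒ every region one sign ⇒ single well

well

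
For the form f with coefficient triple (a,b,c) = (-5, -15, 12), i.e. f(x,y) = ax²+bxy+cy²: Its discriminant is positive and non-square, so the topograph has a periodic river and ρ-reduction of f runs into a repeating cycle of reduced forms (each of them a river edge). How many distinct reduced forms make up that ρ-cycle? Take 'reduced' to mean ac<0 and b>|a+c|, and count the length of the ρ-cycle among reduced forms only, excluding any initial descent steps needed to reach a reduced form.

D = 465, ⌊√D⌋ = 21
descent: ρ → (12,15,-5)  [lands on river]
river: ρ → (-5,15,12)
river: ρ → (12,9,-8)
river: ρ → (-8,7,13)
river: ρ → (13,19,-2)
river: ρ → (-2,21,3)
river: ρ → (3,21,-2)
river: ρ → (-2,19,13)
river: ρ → (13,7,-8)
river: ρ → (-8,9,12)
ρ-cycle length = 10 (tail of 1 descent step not counted)

10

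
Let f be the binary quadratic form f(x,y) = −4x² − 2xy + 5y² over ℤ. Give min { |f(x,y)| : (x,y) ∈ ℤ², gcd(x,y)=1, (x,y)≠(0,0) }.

descent: ρ → (5,2,-4)  [lands on river]
river: ρ → (-4,6,3)
river: ρ → (3,6,-4)
river: ρ → (-4,2,5)
river: ρ → (5,8,-1)
river: ρ → (-1,8,5)
closes: descent 1, river 6
min |a| on river = 1

1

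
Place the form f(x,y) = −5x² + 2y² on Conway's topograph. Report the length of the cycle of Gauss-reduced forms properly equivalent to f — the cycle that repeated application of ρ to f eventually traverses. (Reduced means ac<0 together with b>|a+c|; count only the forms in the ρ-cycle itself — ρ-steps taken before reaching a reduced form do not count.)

D = 40, ⌊√D⌋ = 6
descent: ρ → (2,4,-3)  [lands on river]
river: ρ → (-3,2,3)
river: ρ → (3,4,-2)
river: ρ → (-2,4,3)
river: ρ → (3,2,-3)
river: ρ → (-3,4,2)
ρ-cycle length = 6 (tail of 1 descent step not counted)

6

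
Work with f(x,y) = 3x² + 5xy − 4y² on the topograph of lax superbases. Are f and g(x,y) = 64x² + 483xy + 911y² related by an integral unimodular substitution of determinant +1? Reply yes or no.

D₁ = 73, D₂ = 73
river cycle of f (length 18): (-4, 3, 4), (4, 5, -3), (-3, 7, 2), (2, 5, -6), (-6, 7, 1), (1, 7, -6), (-6, 5, 2), (2, 7, -3), (-3, 5, 4), (4, 3, -4), … (8 more)
river cycle of g (length 18): (3, 5, -4), (-4, 3, 4), (4, 5, -3), (-3, 7, 2), (2, 5, -6), (-6, 7, 1), (1, 7, -6), (-6, 5, 2), (2, 7, -3), (-3, 5, 4), … (8 more)
cycles coincide ⇒ equivalent

yes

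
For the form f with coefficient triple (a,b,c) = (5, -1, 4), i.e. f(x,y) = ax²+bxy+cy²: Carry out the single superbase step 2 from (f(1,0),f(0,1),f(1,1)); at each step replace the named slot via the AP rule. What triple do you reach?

start (5,4,8) = (f(1,0),f(0,1),f(1,1))
replace slot 2: 2·(5+8) − 4 = 22 → (5,22,8)

5,22,8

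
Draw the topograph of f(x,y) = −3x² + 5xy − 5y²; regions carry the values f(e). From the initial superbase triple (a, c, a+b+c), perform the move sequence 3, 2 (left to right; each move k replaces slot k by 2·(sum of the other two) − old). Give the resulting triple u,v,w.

start (-3,-5,-3) = (f(1,0),f(0,1),f(1,1))
replace slot 3: 2·((-3)+(-5)) − (-3) = -13 → (-3,-5,-13)
replace slot 2: 2·((-3)+(-13)) − (-5) = -27 → (-3,-27,-13)

-3,-27,-13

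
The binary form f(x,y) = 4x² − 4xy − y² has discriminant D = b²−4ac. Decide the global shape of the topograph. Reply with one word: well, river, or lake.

D = b²−4ac = (-4)² − 4·4·(-1) = 32
D > 0 non-square ⇒ indefinite ⇒ periodic river

river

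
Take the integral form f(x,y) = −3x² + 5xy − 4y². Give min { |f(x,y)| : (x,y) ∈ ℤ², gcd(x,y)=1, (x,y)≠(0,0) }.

translate: b→1 (≡-5 mod 6), so (3,-5,4)→(3,1,2)
flip: (3,1,2)→(2,-1,3)
reduced (well bottom): (2,-1,3) with a≤c, −a<b≤a
well minimum |f| = |-2| = 2 (negative-definite)

2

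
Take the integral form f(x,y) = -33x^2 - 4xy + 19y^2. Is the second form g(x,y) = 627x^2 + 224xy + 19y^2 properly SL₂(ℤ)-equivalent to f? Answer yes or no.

D₁ = 2524, D₂ = 2524
river cycle of f (length 48): (19, 42, -10), (-10, 38, 27), (27, 16, -21), (-21, 26, 22), (22, 18, -25), (-25, 32, 15), (15, 28, -29), (-29, 30, 14), (14, 26, -33), (-33, 40, 7), … (38 more)
river cycle of g (length 48): (19, 42, -10), (-10, 38, 27), (27, 16, -21), (-21, 26, 22), (22, 18, -25), (-25, 32, 15), (15, 28, -29), (-29, 30, 14), (14, 26, -33), (-33, 40, 7), … (38 more)
cycles coincide ⇒ equivalent

yes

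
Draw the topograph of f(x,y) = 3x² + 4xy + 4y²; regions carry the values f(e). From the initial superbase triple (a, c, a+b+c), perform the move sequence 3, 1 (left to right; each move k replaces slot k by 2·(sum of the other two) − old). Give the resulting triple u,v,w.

start (3,4,11) = (f(1,0),f(0,1),f(1,1))
replace slot 3: 2·(3+4) − 11 = 3 → (3,4,3)
replace slot 1: 2·(4+3) − 3 = 11 → (11,4,3)

11,4,3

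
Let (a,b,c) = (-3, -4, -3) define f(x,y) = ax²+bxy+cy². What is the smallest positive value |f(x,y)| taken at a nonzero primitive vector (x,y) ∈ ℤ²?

translate: b→-2 (≡4 mod 6), so (3,4,3)→(3,-2,2)
flip: (3,-2,2)→(2,2,3)
reduced (well bottom): (2,2,3) with a≤c, −a<b≤a
well minimum |f| = |-2| = 2 (negative-definite)

2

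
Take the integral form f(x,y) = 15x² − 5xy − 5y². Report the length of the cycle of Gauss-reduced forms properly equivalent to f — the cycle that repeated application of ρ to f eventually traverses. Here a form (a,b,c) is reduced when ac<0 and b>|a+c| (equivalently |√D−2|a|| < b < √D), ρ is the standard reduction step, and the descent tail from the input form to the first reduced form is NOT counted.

D = 325, ⌊√D⌋ = 18
descent: ρ → (-5,15,5)  [lands on river]
river: ρ → (5,15,-5)
ρ-cycle length = 2 (tail of 1 descent step not counted)

2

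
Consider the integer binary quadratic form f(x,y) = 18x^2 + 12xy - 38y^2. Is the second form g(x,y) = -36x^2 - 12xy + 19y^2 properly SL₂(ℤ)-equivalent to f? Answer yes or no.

D₁ = 2880, D₂ = 2880
river cycle of f (length 6): (18, 48, -8), (-8, 48, 18), (18, 24, -32), (-32, 40, 10), (10, 40, -32), (-32, 24, 18)
river cycle of g (length 6): (19, 50, -5), (-5, 50, 19), (19, 26, -29), (-29, 32, 16), (16, 32, -29), (-29, 26, 19)
cycles differ ⇒ inequivalent

no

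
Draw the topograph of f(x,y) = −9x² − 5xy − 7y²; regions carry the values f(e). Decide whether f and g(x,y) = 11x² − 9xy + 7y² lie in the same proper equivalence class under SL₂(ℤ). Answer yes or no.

D₁ = -227, D₂ = -227
f is negative-definite; reduce −f:
−f: flip: (9,5,7)→(7,-5,9)
−f: reduced (well bottom): (7,-5,9) with a≤c, −a<b≤a
flip sign back: reduced form of f is (-7,5,-9)
g: flip: (11,-9,7)→(7,9,11)
g: translate: b→-5 (≡9 mod 14), so (7,9,11)→(7,-5,9)
g: reduced (well bottom): (7,-5,9) with a≤c, −a<b≤a
reduced forms (-7, 5, -9) vs (7, -5, 9) ⇒ inequivalent

no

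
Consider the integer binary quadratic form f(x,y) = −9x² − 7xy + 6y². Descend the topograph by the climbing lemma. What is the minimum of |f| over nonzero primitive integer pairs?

descent: ρ → (6,7,-9)  [lands on river]
river: ρ → (-9,11,4)
river: ρ → (4,13,-6)
river: ρ → (-6,11,6)
river: ρ → (6,13,-4)
river: ρ → (-4,11,9)
river: ρ → (9,7,-6)
river: ρ → (-6,5,10)
river: ρ → (10,15,-1)
river: ρ → (-1,15,10)
river: ρ → (10,5,-6)
river: ρ → (-6,7,9)
river: ρ → (9,11,-4)
river: ρ → (-4,13,6)
river: ρ → (6,11,-6)
river: ρ → (-6,13,4)
river: ρ → (4,11,-9)
river: ρ → (-9,7,6)
river: ρ → (6,5,-10)
river: ρ → (-10,15,1)
river: ρ → (1,15,-10)
river: ρ → (-10,5,6)
closes: descent 1, river 22
min |a| on river = 1

1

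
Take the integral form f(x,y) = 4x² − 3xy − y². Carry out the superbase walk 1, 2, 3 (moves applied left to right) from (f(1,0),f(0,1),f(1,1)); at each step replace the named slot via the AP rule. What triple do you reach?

start (4,-1,0) = (f(1,0),f(0,1),f(1,1))
replace slot 1: 2·((-1)+0) − 4 = -6 → (-6,-1,0)
replace slot 2: 2·((-6)+0) − (-1) = -11 → (-6,-11,0)
replace slot 3: 2·((-6)+(-11)) − 0 = -34 → (-6,-11,-34)

-6,-11,-34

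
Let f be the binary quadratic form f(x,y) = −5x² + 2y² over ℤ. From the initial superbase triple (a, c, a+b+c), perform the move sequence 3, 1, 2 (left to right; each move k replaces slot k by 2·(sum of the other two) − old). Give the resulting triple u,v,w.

start (-5,2,-3) = (f(1,0),f(0,1),f(1,1))
replace slot 3: 2·((-5)+2) − (-3) = -3 → (-5,2,-3)
replace slot 1: 2·(2+(-3)) − (-5) = 3 → (3,2,-3)
replace slot 2: 2·(3+(-3)) − 2 = -2 → (3,-2,-3)

3,-2,-3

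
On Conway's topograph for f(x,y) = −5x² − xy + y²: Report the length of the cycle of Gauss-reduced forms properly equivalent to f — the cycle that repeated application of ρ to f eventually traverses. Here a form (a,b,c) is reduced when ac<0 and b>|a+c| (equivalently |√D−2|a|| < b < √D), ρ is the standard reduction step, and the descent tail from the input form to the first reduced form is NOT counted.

D = 21, ⌊√D⌋ = 4
descent: ρ → (1,3,-3)  [lands on river]
river: ρ → (-3,3,1)
ρ-cycle length = 2 (tail of 1 descent step not counted)

2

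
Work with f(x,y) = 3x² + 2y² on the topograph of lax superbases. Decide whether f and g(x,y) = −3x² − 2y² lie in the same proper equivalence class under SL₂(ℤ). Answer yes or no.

D₁ = -24, D₂ = -24
f: flip: (3,0,2)→(2,0,3)
f: reduced (well bottom): (2,0,3) with a≤c, −a<b≤a
g is negative-definite; reduce −g:
−g: flip: (3,0,2)→(2,0,3)
−g: reduced (well bottom): (2,0,3) with a≤c, −a<b≤a
flip sign back: reduced form of g is (-2,0,-3)
reduced forms (2, 0, 3) vs (-2, 0, -3) ⇒ inequivalent

no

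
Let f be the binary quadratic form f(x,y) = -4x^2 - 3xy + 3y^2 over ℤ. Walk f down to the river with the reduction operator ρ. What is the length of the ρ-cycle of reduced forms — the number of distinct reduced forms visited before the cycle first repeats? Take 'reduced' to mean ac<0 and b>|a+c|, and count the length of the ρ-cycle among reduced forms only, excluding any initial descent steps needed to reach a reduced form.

D = 57, ⌊√D⌋ = 7
descent: ρ → (3,3,-4)  [lands on river]
river: ρ → (-4,5,2)
river: ρ → (2,7,-1)
river: ρ → (-1,7,2)
river: ρ → (2,5,-4)
river: ρ → (-4,3,3)
ρ-cycle length = 6 (tail of 1 descent step not counted)

6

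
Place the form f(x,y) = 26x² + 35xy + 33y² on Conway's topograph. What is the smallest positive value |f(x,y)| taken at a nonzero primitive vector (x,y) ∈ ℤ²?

translate: b→-17 (≡35 mod 52), so (26,35,33)→(26,-17,24)
flip: (26,-17,24)→(24,17,26)
reduced (well bottom): (24,17,26) with a≤c, −a<b≤a
well minimum = a = 24

24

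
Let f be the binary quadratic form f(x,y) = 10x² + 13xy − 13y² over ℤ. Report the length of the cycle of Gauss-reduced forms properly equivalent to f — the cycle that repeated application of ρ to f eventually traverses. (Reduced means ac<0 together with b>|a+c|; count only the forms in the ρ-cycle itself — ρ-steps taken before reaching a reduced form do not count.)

D = 689, ⌊√D⌋ = 26
river: ρ → (-13,13,10)
river: ρ → (10,7,-16)
river: ρ → (-16,25,1)
river: ρ → (1,25,-16)
river: ρ → (-16,7,10)
river: ρ → (10,13,-13)
ρ-cycle length = 6 (tail of 0 descent steps not counted)

6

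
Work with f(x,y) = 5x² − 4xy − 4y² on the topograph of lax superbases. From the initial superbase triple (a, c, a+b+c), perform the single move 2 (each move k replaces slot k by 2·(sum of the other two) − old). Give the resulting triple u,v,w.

start (5,-4,-3) = (f(1,0),f(0,1),f(1,1))
replace slot 2: 2·(5+(-3)) − (-4) = 8 → (5,8,-3)

5,8,-3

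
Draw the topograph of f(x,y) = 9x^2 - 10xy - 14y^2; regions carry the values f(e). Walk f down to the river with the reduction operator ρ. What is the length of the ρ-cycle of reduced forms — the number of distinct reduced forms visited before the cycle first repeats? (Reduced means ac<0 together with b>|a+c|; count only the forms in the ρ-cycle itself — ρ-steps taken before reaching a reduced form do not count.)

D = 604, ⌊√D⌋ = 24
descent: ρ → (-14,10,9)  [lands on river]
river: ρ → (9,8,-15)
river: ρ → (-15,22,2)
river: ρ → (2,22,-15)
river: ρ → (-15,8,9)
river: ρ → (9,10,-14)
river: ρ → (-14,18,5)
river: ρ → (5,22,-6)
river: ρ → (-6,14,17)
river: ρ → (17,20,-3)
river: ρ → (-3,22,10)
river: ρ → (10,18,-7)
river: ρ → (-7,24,1)
river: ρ → (1,24,-7)
river: ρ → (-7,18,10)
river: ρ → (10,22,-3)
river: ρ → (-3,20,17)
river: ρ → (17,14,-6)
river: ρ → (-6,22,5)
river: ρ → (5,18,-14)
ρ-cycle length = 20 (tail of 1 descent step not counted)

20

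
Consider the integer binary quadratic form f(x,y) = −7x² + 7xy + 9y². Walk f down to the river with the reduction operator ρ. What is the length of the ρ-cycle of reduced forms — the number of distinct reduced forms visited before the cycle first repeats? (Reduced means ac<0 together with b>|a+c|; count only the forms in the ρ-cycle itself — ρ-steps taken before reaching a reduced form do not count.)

D = 301, ⌊√D⌋ = 17
river: ρ → (9,11,-5)
river: ρ → (-5,9,11)
river: ρ → (11,13,-3)
river: ρ → (-3,17,1)
river: ρ → (1,17,-3)
river: ρ → (-3,13,11)
river: ρ → (11,9,-5)
river: ρ → (-5,11,9)
river: ρ → (9,7,-7)
river: ρ → (-7,7,9)
ρ-cycle length = 10 (tail of 0 descent steps not counted)

10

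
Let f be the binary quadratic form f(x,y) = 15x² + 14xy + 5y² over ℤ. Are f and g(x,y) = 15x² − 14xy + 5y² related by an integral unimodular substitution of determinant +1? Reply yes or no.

D₁ = -104, D₂ = -104
f: flip: (15,14,5)→(5,-14,15)
f: translate: b→-4 (≡-14 mod 10), so (5,-14,15)→(5,-4,6)
f: reduced (well bottom): (5,-4,6) with a≤c, −a<b≤a
g: flip: (15,-14,5)→(5,14,15)
g: translate: b→4 (≡14 mod 10), so (5,14,15)→(5,4,6)
g: reduced (well bottom): (5,4,6) with a≤c, −a<b≤a
reduced forms (5, -4, 6) vs (5, 4, 6) ⇒ inequivalent

no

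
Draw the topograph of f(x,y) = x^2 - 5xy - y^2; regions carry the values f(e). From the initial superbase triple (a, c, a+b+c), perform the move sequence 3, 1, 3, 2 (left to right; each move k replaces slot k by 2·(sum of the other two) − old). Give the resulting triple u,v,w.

start (1,-1,-5) = (f(1,0),f(0,1),f(1,1))
replace slot 3: 2·(1+(-1)) − (-5) = 5 → (1,-1,5)
replace slot 1: 2·((-1)+5) − 1 = 7 → (7,-1,5)
replace slot 3: 2·(7+(-1)) − 5 = 7 → (7,-1,7)
replace slot 2: 2·(7+7) − (-1) = 29 → (7,29,7)

7,29,7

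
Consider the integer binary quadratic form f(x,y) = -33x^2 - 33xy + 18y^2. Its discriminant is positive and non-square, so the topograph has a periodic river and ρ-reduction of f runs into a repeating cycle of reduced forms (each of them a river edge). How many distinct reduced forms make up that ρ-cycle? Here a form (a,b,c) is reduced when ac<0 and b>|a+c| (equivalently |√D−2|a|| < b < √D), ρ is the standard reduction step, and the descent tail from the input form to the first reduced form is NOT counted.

D = 3465, ⌊√D⌋ = 58
descent: ρ → (18,33,-33)  [lands on river]
river: ρ → (-33,33,18)
river: ρ → (18,39,-27)
river: ρ → (-27,15,30)
river: ρ → (30,45,-12)
river: ρ → (-12,51,18)
river: ρ → (18,57,-3)
river: ρ → (-3,57,18)
river: ρ → (18,51,-12)
river: ρ → (-12,45,30)
river: ρ → (30,15,-27)
river: ρ → (-27,39,18)
ρ-cycle length = 12 (tail of 1 descent step not counted)

12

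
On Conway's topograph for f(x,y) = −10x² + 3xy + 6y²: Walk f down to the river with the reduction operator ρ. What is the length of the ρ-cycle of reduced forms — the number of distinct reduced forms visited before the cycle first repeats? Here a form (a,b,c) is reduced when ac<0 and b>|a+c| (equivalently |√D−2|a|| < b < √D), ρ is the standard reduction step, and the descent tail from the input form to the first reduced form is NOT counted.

D = 249, ⌊√D⌋ = 15
descent: ρ → (6,9,-7)  [lands on river]
river: ρ → (-7,5,8)
river: ρ → (8,11,-4)
river: ρ → (-4,13,5)
river: ρ → (5,7,-10)
river: ρ → (-10,13,2)
river: ρ → (2,15,-3)
river: ρ → (-3,15,2)
river: ρ → (2,13,-10)
river: ρ → (-10,7,5)
river: ρ → (5,13,-4)
river: ρ → (-4,11,8)
river: ρ → (8,5,-7)
river: ρ → (-7,9,6)
river: ρ → (6,15,-1)
river: ρ → (-1,15,6)
ρ-cycle length = 16 (tail of 1 descent step not counted)

16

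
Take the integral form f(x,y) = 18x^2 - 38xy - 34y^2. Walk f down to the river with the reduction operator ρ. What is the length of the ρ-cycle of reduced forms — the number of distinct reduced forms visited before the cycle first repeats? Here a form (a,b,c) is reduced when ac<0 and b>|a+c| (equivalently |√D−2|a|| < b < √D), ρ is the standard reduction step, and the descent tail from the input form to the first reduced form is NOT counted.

D = 3892, ⌊√D⌋ = 62
descent: ρ → (-34,38,18)  [lands on river]
river: ρ → (18,34,-38)
river: ρ → (-38,42,14)
river: ρ → (14,42,-38)
river: ρ → (-38,34,18)
river: ρ → (18,38,-34)
river: ρ → (-34,30,22)
river: ρ → (22,58,-6)
river: ρ → (-6,62,2)
river: ρ → (2,62,-6)
river: ρ → (-6,58,22)
river: ρ → (22,30,-34)
ρ-cycle length = 12 (tail of 1 descent step not counted)

12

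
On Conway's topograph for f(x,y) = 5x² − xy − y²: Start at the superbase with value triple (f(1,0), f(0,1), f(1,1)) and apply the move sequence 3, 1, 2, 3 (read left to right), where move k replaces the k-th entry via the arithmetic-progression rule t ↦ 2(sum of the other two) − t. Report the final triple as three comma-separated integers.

start (5,-1,3) = (f(1,0),f(0,1),f(1,1))
replace slot 3: 2·(5+(-1)) − 3 = 5 → (5,-1,5)
replace slot 1: 2·((-1)+5) − 5 = 3 → (3,-1,5)
replace slot 2: 2·(3+5) − (-1) = 17 → (3,17,5)
replace slot 3: 2·(3+17) − 5 = 35 → (3,17,35)

3,17,35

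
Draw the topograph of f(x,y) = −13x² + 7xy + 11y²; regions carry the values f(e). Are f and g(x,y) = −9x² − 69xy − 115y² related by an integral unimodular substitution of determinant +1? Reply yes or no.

D₁ = 621, D₂ = 621
river cycle of f (length 4): (11, 15, -9), (-9, 21, 5), (5, 19, -13), (-13, 7, 11)
river cycle of g (length 4): (-9, 21, 5), (5, 19, -13), (-13, 7, 11), (11, 15, -9)
cycles coincide ⇒ equivalent

yes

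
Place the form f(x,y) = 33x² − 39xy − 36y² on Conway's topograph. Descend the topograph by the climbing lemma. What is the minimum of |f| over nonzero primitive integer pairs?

descent: ρ → (-36,39,33)  [lands on river]
river: ρ → (33,27,-42)
river: ρ → (-42,57,18)
river: ρ → (18,51,-51)
river: ρ → (-51,51,18)
river: ρ → (18,57,-42)
river: ρ → (-42,27,33)
river: ρ → (33,39,-36)
river: ρ → (-36,33,36)
river: ρ → (36,39,-33)
river: ρ → (-33,27,42)
river: ρ → (42,57,-18)
river: ρ → (-18,51,51)
river: ρ → (51,51,-18)
river: ρ → (-18,57,42)
river: ρ → (42,27,-33)
river: ρ → (-33,39,36)
river: ρ → (36,33,-36)
closes: descent 1, river 18
min |a| on river = 18

18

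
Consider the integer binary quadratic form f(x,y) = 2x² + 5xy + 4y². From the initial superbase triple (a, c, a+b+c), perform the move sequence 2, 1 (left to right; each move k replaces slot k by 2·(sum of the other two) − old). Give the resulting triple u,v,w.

start (2,4,11) = (f(1,0),f(0,1),f(1,1))
replace slot 2: 2·(2+11) − 4 = 22 → (2,22,11)
replace slot 1: 2·(22+11) − 2 = 64 → (64,22,11)

64,22,11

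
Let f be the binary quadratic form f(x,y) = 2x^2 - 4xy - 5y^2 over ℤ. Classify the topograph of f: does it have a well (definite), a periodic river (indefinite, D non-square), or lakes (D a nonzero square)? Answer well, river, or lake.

D = b²−4ac = (-4)² − 4·2·(-5) = 56
D > 0 non-square ⇒ indefinite ⇒ periodic river

river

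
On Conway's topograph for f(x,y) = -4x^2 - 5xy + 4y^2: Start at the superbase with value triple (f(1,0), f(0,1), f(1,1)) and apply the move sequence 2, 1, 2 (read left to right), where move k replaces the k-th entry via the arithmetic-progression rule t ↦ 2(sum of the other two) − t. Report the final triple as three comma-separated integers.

start (-4,4,-5) = (f(1,0),f(0,1),f(1,1))
replace slot 2: 2·((-4)+(-5)) − 4 = -22 → (-4,-22,-5)
replace slot 1: 2·((-22)+(-5)) − (-4) = -50 → (-50,-22,-5)
replace slot 2: 2·((-50)+(-5)) − (-22) = -88 → (-50,-88,-5)

-50,-88,-5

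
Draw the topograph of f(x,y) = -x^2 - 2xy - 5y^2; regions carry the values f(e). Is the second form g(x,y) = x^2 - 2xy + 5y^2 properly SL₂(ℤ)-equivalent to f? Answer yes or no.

D₁ = -16, D₂ = -16
f is negative-definite; reduce −f:
−f: translate: b→0 (≡2 mod 2), so (1,2,5)→(1,0,4)
−f: reduced (well bottom): (1,0,4) with a≤c, −a<b≤a
flip sign back: reduced form of f is (-1,0,-4)
g: translate: b→0 (≡-2 mod 2), so (1,-2,5)→(1,0,4)
g: reduced (well bottom): (1,0,4) with a≤c, −a<b≤a
reduced forms (-1, 0, -4) vs (1, 0, 4) ⇒ inequivalent

no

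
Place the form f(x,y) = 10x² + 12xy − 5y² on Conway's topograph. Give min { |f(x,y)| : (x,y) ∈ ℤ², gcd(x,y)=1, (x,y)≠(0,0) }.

river: ρ → (-5,18,1)
river: ρ → (1,18,-5)
river: ρ → (-5,12,10)
river: ρ → (10,8,-7)
river: ρ → (-7,6,11)
river: ρ → (11,16,-2)
river: ρ → (-2,16,11)
river: ρ → (11,6,-7)
river: ρ → (-7,8,10)
river: ρ → (10,12,-5)
closes: descent 0, river 10
min |a| on river = 1

1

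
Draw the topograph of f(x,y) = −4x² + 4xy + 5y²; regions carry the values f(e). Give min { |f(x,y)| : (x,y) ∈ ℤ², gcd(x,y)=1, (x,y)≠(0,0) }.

river: ρ → (5,6,-3)
river: ρ → (-3,6,5)
river: ρ → (5,4,-4)
river: ρ → (-4,4,5)
closes: descent 0, river 4
min |a| on river = 3

3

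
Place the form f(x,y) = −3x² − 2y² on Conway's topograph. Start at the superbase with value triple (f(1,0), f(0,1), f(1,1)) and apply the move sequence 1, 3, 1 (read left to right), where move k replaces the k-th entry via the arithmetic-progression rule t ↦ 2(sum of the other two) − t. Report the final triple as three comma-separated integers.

start (-3,-2,-5) = (f(1,0),f(0,1),f(1,1))
replace slot 1: 2·((-2)+(-5)) − (-3) = -11 → (-11,-2,-5)
replace slot 3: 2·((-11)+(-2)) − (-5) = -21 → (-11,-2,-21)
replace slot 1: 2·((-2)+(-21)) − (-11) = -35 → (-35,-2,-21)

-35,-2,-21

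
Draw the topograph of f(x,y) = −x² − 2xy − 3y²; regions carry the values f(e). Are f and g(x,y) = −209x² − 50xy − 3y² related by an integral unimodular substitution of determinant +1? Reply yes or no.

D₁ = -8, D₂ = -8
f is negative-definite; reduce −f:
−f: translate: b→0 (≡2 mod 2), so (1,2,3)→(1,0,2)
−f: reduced (well bottom): (1,0,2) with a≤c, −a<b≤a
flip sign back: reduced form of f is (-1,0,-2)
g is negative-definite; reduce −g:
−g: flip: (209,50,3)→(3,-50,209)
−g: translate: b→-2 (≡-50 mod 6), so (3,-50,209)→(3,-2,1)
−g: flip: (3,-2,1)→(1,2,3)
−g: translate: b→0 (≡2 mod 2), so (1,2,3)→(1,0,2)
−g: reduced (well bottom): (1,0,2) with a≤c, −a<b≤a
flip sign back: reduced form of g is (-1,0,-2)
reduced forms (-1, 0, -2) vs (-1, 0, -2) ⇒ equivalent

yes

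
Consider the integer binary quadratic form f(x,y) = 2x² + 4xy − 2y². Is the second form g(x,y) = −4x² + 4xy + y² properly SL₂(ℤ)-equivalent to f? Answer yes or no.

D₁ = 32, D₂ = 32
river cycle of f (length 2): (-2, 4, 2), (2, 4, -2)
river cycle of g (length 2): (1, 4, -4), (-4, 4, 1)
cycles differ ⇒ inequivalent

no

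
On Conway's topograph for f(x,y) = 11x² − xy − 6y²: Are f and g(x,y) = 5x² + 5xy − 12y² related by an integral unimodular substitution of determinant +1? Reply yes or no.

D₁ = 265, D₂ = 265
river cycle of f (length 22): (-6, 13, 4), (4, 11, -9), (-9, 7, 6), (6, 5, -10), (-10, 15, 1), (1, 15, -10), (-10, 5, 6), (6, 7, -9), (-9, 11, 4), (4, 13, -6), … (12 more)
river cycle of g (length 18): (5, 15, -2), (-2, 13, 12), (12, 11, -3), (-3, 13, 8), (8, 3, -8), (-8, 13, 3), (3, 11, -12), (-12, 13, 2), (2, 15, -5), (-5, 15, 2), … (8 more)
cycles differ ⇒ inequivalent

no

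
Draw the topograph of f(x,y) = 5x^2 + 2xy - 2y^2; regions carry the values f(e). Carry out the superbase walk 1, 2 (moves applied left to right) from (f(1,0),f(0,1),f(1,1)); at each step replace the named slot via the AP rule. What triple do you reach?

start (5,-2,5) = (f(1,0),f(0,1),f(1,1))
replace slot 1: 2·((-2)+5) − 5 = 1 → (1,-2,5)
replace slot 2: 2·(1+5) − (-2) = 14 → (1,14,5)

1,14,5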